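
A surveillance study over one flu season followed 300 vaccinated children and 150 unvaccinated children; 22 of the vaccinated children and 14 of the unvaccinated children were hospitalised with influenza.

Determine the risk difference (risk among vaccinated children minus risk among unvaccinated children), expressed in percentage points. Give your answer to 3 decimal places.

RD = -2.000

risk, vaccinated children = 22/300 = 0.0733
risk, unvaccinated children = 14/150 = 0.0933
risk difference = 0.0733 − 0.0933 = -0.0200 → -2.000 percentage points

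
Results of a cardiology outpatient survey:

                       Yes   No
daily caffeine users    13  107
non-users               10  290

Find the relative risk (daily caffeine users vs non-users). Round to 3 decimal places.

risk, daily caffeine users = 13/120 = 0.10833
risk, non-users = 10/300 = 0.03333
RR = 0.10833 / 0.03333 = 3.250

RR ≈ 3.250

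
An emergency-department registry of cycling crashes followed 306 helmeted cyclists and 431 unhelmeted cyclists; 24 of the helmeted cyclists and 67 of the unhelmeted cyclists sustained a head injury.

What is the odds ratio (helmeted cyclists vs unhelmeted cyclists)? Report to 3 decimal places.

OR = (24 × 364) / (282 × 67) = 8736/18894 ≈ 0.462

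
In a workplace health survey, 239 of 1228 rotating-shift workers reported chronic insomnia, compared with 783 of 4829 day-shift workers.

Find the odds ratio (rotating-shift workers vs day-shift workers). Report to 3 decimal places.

odds, rotating-shift workers = 239/989 = 0.2417
odds, day-shift workers = 783/4046 = 0.1935
OR = 0.2417 / 0.1935 = 1.249

OR = 1.249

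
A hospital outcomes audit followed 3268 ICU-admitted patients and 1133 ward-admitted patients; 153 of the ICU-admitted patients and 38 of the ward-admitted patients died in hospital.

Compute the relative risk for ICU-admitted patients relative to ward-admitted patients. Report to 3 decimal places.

risk, ICU-admitted patients = 153/3268 = 0.04682
risk, ward-admitted patients = 38/1133 = 0.03354
RR = 0.04682 / 0.03354 = 1.396

RR = 1.396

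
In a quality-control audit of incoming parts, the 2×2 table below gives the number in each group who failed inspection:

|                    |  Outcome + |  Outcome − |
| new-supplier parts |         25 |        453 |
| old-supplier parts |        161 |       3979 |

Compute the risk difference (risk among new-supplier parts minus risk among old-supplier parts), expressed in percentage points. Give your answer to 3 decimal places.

1.341

risk, new-supplier parts = 25/478 = 0.05230
risk, old-supplier parts = 161/4140 = 0.03889
risk difference = 0.05230 − 0.03889 = 0.01341 → 1.341 percentage points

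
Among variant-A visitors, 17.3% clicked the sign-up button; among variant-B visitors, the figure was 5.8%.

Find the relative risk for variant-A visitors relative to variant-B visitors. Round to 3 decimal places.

RR = 0.1730 / 0.0580 = 2.983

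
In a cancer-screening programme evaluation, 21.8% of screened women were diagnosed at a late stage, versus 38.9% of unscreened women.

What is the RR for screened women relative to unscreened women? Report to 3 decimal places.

RR = 0.2180 / 0.3890 = 0.560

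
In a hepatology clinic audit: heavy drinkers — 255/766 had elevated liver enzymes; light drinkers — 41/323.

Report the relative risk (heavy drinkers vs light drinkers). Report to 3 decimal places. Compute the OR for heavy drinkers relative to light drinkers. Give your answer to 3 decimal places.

RR = 2.623; OR = 3.432

risk, heavy drinkers = 255/766 = 0.3329
risk, light drinkers = 41/323 = 0.1269
RR = 0.3329 / 0.1269 = 2.623
OR = (255 × 282) / (511 × 41) = 71910/20951 ≈ 3.432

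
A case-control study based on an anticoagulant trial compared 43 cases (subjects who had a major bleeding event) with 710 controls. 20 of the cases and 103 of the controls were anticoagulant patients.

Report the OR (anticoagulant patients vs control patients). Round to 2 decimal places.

OR = (20 × 607) / (103 × 23) = 12140/2369 ≈ 5.12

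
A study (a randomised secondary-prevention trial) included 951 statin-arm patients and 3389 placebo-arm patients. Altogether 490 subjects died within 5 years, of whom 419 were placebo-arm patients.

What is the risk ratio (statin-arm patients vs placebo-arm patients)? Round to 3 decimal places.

0.604

statin-arm patients with the outcome: 490 − 419 = 71
statin-arm patients without the outcome: 951 − 71 = 880
placebo-arm patients without the outcome: 3389 − 419 = 2970
risk, statin-arm patients = 71/951 = 0.0747
risk, placebo-arm patients = 419/3389 = 0.1236
RR = 0.0747 / 0.1236 = 0.604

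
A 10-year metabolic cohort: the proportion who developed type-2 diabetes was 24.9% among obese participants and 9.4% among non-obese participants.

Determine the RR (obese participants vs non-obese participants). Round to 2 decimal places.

RR = 0.2490 / 0.0940 = 2.65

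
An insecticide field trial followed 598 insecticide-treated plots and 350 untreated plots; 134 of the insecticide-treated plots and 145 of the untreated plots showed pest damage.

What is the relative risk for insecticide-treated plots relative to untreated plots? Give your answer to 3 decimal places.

risk, insecticide-treated plots = 134/598 = 0.2241
risk, untreated plots = 145/350 = 0.4143
RR = 0.2241 / 0.4143 = 0.541

RR ≈ 0.541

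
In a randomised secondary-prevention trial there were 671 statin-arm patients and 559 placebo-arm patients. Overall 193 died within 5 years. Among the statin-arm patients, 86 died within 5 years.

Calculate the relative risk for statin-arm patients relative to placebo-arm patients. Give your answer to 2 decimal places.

0.67

statin-arm patients without the outcome: 671 − 86 = 585
placebo-arm patients with the outcome: 193 − 86 = 107
placebo-arm patients without the outcome: 559 − 107 = 452
risk, statin-arm patients = 86/671 = 0.1282
risk, placebo-arm patients = 107/559 = 0.1914
RR = 0.1282 / 0.1914 = 0.67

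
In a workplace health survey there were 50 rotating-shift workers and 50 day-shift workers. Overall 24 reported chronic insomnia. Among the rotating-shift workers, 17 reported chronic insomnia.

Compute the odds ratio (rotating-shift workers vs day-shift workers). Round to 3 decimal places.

rotating-shift workers without the outcome: 50 − 17 = 33
day-shift workers with the outcome: 24 − 17 = 7
day-shift workers without the outcome: 50 − 7 = 43
OR = (17 × 43) / (33 × 7) = 731/231 ≈ 3.165

OR: 3.165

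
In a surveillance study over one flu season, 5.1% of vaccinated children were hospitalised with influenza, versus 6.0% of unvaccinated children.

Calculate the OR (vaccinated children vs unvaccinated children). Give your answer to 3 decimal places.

OR: 0.842

odds, vaccinated children = 0.0510/0.9490 = 0.0537
odds, unvaccinated children = 0.0600/0.9400 = 0.0638
OR = 0.0537 / 0.0638 = 0.842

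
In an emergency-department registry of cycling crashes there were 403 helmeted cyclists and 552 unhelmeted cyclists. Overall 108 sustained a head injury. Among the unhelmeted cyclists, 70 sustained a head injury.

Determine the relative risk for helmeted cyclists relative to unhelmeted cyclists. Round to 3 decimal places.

0.744

helmeted cyclists with the outcome: 108 − 70 = 38
helmeted cyclists without the outcome: 403 − 38 = 365
unhelmeted cyclists without the outcome: 552 − 70 = 482
risk, helmeted cyclists = 38/403 = 0.0943
risk, unhelmeted cyclists = 70/552 = 0.1268
RR = 0.0943 / 0.1268 = 0.744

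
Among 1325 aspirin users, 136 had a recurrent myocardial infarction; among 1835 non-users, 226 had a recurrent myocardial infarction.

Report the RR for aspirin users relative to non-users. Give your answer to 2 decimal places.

0.83

risk, aspirin users = 136/1325 = 0.1026
risk, non-users = 226/1835 = 0.1232
RR = 0.1026 / 0.1232 = 0.83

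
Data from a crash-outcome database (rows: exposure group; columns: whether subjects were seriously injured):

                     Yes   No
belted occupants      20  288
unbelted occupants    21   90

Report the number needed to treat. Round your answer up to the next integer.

9

risk, belted occupants = 20/308 = 0.064935
risk, unbelted occupants = 21/111 = 0.189189
absolute risk difference = 0.124254
1 / 0.124254 = 8.048 → round up → 9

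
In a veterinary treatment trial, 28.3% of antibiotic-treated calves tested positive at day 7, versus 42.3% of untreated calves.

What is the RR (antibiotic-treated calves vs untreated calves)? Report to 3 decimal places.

RR = 0.2830 / 0.4230 = 0.669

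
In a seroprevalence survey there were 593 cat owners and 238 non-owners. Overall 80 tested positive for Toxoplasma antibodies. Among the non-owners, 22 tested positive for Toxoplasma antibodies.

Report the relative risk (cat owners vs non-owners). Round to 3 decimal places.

cat owners with the outcome: 80 − 22 = 58
cat owners without the outcome: 593 − 58 = 535
non-owners without the outcome: 238 − 22 = 216
risk, cat owners = 58/593 = 0.0978
risk, non-owners = 22/238 = 0.0924
RR = 0.0978 / 0.0924 = 1.058

1.058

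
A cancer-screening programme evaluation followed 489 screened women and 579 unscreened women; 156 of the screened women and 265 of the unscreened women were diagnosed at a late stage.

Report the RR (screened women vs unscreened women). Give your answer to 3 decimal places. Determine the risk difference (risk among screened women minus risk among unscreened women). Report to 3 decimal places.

risk, screened women = 156/489 = 0.3190
risk, unscreened women = 265/579 = 0.4577
RR = 0.3190 / 0.4577 = 0.697
risk difference = 0.3190 − 0.4577 = -0.139

RR = 0.697; RD = -0.139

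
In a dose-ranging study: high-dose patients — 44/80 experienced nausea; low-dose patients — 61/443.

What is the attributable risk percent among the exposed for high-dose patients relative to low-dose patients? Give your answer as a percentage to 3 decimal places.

risk, high-dose patients = 44/80 = 0.5500
risk, low-dose patients = 61/443 = 0.1377
AR% = (0.5500 − 0.1377) / 0.5500 = 0.7496 → 74.964%

AR% = 74.964%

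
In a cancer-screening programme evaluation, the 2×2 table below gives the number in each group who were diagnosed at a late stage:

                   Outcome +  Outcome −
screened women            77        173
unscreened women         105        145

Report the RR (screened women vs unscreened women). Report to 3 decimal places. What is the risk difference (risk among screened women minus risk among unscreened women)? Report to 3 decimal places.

risk, screened women = 77/250 = 0.3080
risk, unscreened women = 105/250 = 0.4200
RR = 0.3080 / 0.4200 = 0.733
risk difference = 0.3080 − 0.4200 = -0.112

RR = 0.733; RD = -0.112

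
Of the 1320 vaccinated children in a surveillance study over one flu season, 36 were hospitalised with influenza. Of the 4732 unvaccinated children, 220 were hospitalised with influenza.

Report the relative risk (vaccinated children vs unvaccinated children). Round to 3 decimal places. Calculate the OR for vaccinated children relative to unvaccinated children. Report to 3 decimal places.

RR = 0.587; OR = 0.575

risk, vaccinated children = 36/1320 = 0.02727
risk, unvaccinated children = 220/4732 = 0.04649
RR = 0.02727 / 0.04649 = 0.587
odds, vaccinated children = 36/1284 = 0.02804
odds, unvaccinated children = 220/4512 = 0.04876
OR = 0.02804 / 0.04876 = 0.575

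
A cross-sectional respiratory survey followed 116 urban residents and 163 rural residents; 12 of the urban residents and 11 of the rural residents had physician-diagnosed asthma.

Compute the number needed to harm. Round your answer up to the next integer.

28

risk, urban residents = 12/116 = 0.103448
risk, rural residents = 11/163 = 0.067485
absolute risk difference = 0.035964
1 / 0.035964 = 27.806 → round up → 28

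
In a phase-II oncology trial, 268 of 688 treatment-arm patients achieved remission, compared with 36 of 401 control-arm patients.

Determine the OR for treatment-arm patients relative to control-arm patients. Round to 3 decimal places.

OR = (268 × 365) / (420 × 36) = 97820/15120 ≈ 6.470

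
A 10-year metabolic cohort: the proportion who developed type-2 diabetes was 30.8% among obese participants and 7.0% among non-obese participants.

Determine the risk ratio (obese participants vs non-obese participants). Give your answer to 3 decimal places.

RR = 0.3080 / 0.0700 = 4.400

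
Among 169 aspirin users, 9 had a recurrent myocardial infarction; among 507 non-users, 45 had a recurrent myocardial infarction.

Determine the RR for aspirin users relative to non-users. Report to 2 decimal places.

risk, aspirin users = 9/169 = 0.0533
risk, non-users = 45/507 = 0.0888
RR = 0.0533 / 0.0888 = 0.60

RR: 0.60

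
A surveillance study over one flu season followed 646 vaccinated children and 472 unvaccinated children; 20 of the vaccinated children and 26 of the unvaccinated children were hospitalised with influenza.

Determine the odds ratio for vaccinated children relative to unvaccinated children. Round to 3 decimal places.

OR = (20 × 446) / (626 × 26) = 8920/16276 ≈ 0.548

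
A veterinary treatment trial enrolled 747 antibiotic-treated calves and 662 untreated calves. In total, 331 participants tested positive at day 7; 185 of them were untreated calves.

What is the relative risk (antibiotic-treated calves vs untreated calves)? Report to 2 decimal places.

antibiotic-treated calves with the outcome: 331 − 185 = 146
antibiotic-treated calves without the outcome: 747 − 146 = 601
untreated calves without the outcome: 662 − 185 = 477
risk, antibiotic-treated calves = 146/747 = 0.1954
risk, untreated calves = 185/662 = 0.2795
RR = 0.1954 / 0.2795 = 0.70

RR ≈ 0.70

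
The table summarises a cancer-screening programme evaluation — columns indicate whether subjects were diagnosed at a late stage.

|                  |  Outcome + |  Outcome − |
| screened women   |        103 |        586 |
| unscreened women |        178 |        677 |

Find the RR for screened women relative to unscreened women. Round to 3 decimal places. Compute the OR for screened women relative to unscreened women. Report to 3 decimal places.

risk, screened women = 103/689 = 0.1495
risk, unscreened women = 178/855 = 0.2082
RR = 0.1495 / 0.2082 = 0.718
OR = (103 × 677) / (586 × 178) = 69731/104308 ≈ 0.669

RR = 0.718; OR = 0.669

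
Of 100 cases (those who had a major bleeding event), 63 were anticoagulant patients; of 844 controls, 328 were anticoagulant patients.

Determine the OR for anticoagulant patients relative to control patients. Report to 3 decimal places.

odds, anticoagulant patients = 63/328 = 0.1921
odds, control patients = 37/516 = 0.0717
OR = 0.1921 / 0.0717 = 2.679

OR: 2.679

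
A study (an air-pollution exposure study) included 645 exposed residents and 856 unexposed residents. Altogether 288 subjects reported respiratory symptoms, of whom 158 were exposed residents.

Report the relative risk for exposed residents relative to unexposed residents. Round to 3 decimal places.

1.613

exposed residents without the outcome: 645 − 158 = 487
unexposed residents with the outcome: 288 − 158 = 130
unexposed residents without the outcome: 856 − 130 = 726
risk, exposed residents = 158/645 = 0.2450
risk, unexposed residents = 130/856 = 0.1519
RR = 0.2450 / 0.1519 = 1.613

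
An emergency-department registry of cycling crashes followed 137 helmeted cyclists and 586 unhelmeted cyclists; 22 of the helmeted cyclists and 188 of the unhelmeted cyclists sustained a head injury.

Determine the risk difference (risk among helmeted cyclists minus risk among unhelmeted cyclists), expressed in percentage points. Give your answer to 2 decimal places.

risk, helmeted cyclists = 22/137 = 0.1606
risk, unhelmeted cyclists = 188/586 = 0.3208
risk difference = 0.1606 − 0.3208 = -0.1602 → -16.02 percentage points

-16.02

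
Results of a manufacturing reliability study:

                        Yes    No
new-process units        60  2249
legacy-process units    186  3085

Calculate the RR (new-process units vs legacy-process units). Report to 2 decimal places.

RR ≈ 0.46

risk, new-process units = 60/2309 = 0.02599
risk, legacy-process units = 186/3271 = 0.05686
RR = 0.02599 / 0.05686 = 0.46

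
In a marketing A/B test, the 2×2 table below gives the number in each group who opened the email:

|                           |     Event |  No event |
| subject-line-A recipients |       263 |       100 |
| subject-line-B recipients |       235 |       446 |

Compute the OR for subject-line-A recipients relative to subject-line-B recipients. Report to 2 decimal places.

OR = (263 × 446) / (100 × 235) = 117298/23500 ≈ 4.99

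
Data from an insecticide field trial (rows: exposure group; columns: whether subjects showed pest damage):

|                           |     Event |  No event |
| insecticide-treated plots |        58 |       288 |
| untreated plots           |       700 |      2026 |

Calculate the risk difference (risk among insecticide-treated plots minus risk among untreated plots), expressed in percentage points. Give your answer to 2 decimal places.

-8.92

risk, insecticide-treated plots = 58/346 = 0.1676
risk, untreated plots = 700/2726 = 0.2568
risk difference = 0.1676 − 0.2568 = -0.0892 → -8.92 percentage points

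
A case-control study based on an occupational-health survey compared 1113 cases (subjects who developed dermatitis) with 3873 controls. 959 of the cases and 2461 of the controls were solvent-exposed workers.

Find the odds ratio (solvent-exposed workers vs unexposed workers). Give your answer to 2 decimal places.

3.57

odds, solvent-exposed workers = 959/2461 = 0.3897
odds, unexposed workers = 154/1412 = 0.1091
OR = 0.3897 / 0.1091 = 3.57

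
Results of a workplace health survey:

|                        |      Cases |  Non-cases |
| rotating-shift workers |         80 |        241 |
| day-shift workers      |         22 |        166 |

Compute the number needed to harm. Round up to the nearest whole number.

risk, rotating-shift workers = 80/321 = 0.249221
risk, day-shift workers = 22/188 = 0.117021
absolute risk difference = 0.132200
1 / 0.132200 = 7.564 → round up → 8

NNH: 8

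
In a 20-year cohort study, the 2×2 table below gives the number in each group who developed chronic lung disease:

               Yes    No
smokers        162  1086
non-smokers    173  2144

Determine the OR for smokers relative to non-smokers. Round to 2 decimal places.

OR = (162 × 2144) / (1086 × 173) = 347328/187878 ≈ 1.85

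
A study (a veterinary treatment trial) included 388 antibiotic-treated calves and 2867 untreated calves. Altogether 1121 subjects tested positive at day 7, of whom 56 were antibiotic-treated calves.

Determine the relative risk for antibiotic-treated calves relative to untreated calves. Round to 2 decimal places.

antibiotic-treated calves without the outcome: 388 − 56 = 332
untreated calves with the outcome: 1121 − 56 = 1065
untreated calves without the outcome: 2867 − 1065 = 1802
risk, antibiotic-treated calves = 56/388 = 0.1443
risk, untreated calves = 1065/2867 = 0.3715
RR = 0.1443 / 0.3715 = 0.39

RR: 0.39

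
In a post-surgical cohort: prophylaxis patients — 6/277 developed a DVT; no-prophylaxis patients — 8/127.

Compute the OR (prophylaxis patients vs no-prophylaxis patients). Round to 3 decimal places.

odds, prophylaxis patients = 6/271 = 0.02214
odds, no-prophylaxis patients = 8/119 = 0.06723
OR = 0.02214 / 0.06723 = 0.329

0.329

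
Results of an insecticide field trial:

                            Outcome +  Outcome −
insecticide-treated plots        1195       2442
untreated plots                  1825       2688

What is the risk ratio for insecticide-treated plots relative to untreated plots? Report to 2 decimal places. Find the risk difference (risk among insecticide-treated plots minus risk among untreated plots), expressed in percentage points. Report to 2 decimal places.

risk, insecticide-treated plots = 1195/3637 = 0.3286
risk, untreated plots = 1825/4513 = 0.4044
RR = 0.3286 / 0.4044 = 0.81
risk difference = 0.3286 − 0.4044 = -0.0758 → -7.58 percentage points

RR = 0.81; RD = -7.58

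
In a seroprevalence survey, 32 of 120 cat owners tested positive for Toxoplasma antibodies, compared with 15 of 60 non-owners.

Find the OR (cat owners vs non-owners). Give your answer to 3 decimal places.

1.091

odds, cat owners = 32/88 = 0.3636
odds, non-owners = 15/45 = 0.3333
OR = 0.3636 / 0.3333 = 1.091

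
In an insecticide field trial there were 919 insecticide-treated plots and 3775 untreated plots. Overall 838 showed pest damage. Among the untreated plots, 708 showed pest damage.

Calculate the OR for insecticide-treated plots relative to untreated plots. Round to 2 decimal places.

OR ≈ 0.71

insecticide-treated plots with the outcome: 838 − 708 = 130
insecticide-treated plots without the outcome: 919 − 130 = 789
untreated plots without the outcome: 3775 − 708 = 3067
OR = (130 × 3067) / (789 × 708) = 398710/558612 ≈ 0.71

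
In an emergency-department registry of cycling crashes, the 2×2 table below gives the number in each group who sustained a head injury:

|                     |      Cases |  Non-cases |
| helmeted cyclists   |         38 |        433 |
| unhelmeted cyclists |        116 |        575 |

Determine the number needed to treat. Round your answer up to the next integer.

NNT = 12

risk, helmeted cyclists = 38/471 = 0.080679
risk, unhelmeted cyclists = 116/691 = 0.167873
absolute risk difference = 0.087193
1 / 0.087193 = 11.469 → round up → 12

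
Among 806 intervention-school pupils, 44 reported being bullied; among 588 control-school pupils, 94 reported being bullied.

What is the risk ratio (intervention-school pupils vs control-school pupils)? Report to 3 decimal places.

risk, intervention-school pupils = 44/806 = 0.0546
risk, control-school pupils = 94/588 = 0.1599
RR = 0.0546 / 0.1599 = 0.341

0.341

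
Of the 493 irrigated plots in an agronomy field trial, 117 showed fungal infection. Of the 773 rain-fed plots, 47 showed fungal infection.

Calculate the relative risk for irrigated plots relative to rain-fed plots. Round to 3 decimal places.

3.903

risk, irrigated plots = 117/493 = 0.2373
risk, rain-fed plots = 47/773 = 0.0608
RR = 0.2373 / 0.0608 = 3.903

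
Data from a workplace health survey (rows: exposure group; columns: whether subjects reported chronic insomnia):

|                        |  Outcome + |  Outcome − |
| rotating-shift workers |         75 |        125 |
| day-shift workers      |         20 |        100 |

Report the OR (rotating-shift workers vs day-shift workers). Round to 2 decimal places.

3.00

odds, rotating-shift workers = 75/125 = 0.6000
odds, day-shift workers = 20/100 = 0.2000
OR = 0.6000 / 0.2000 = 3.00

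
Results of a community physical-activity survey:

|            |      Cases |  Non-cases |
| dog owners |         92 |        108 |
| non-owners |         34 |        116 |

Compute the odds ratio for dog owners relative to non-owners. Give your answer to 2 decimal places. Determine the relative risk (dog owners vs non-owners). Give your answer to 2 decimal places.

OR = 2.91; RR = 2.03

OR = (92 × 116) / (108 × 34) = 10672/3672 ≈ 2.91
risk, dog owners = 92/200 = 0.4600
risk, non-owners = 34/150 = 0.2267
RR = 0.4600 / 0.2267 = 2.03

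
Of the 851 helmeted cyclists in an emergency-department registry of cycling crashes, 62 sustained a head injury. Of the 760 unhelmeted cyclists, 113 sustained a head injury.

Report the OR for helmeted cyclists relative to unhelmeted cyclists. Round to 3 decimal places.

OR = (62 × 647) / (789 × 113) = 40114/89157 ≈ 0.450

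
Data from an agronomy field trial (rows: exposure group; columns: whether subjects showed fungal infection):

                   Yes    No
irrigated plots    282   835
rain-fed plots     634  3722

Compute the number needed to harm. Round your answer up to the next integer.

NNH ≈ 10

risk, irrigated plots = 282/1117 = 0.252462
risk, rain-fed plots = 634/4356 = 0.145546
absolute risk difference = 0.106916
1 / 0.106916 = 9.353 → round up → 10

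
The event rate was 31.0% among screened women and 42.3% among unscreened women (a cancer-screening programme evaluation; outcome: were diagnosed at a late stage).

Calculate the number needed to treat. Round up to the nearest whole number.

NNT ≈ 9

absolute risk difference = 0.113000
1 / 0.113000 = 8.850 → round up → 9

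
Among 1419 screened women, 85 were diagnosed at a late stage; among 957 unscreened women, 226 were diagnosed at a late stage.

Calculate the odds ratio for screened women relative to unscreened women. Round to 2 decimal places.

OR = (85 × 731) / (1334 × 226) = 62135/301484 ≈ 0.21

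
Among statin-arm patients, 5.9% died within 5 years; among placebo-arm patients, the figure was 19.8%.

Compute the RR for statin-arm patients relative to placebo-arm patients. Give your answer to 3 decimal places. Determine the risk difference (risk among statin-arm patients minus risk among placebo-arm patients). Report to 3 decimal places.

RR = 0.298; RD = -0.139

RR = 0.0590 / 0.1980 = 0.298
risk difference = 0.0590 − 0.1980 = -0.139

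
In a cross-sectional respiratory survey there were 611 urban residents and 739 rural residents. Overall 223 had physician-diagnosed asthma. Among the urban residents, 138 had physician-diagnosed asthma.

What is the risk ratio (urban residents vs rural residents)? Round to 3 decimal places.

1.964

urban residents without the outcome: 611 − 138 = 473
rural residents with the outcome: 223 − 138 = 85
rural residents without the outcome: 739 − 85 = 654
risk, urban residents = 138/611 = 0.2259
risk, rural residents = 85/739 = 0.1150
RR = 0.2259 / 0.1150 = 1.964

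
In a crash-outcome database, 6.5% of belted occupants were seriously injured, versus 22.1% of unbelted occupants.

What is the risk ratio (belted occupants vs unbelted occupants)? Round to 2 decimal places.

RR = 0.0650 / 0.2210 = 0.29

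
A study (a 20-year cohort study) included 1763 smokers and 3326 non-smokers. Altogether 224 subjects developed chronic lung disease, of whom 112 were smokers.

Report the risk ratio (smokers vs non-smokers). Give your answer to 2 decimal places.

RR ≈ 1.89

smokers without the outcome: 1763 − 112 = 1651
non-smokers with the outcome: 224 − 112 = 112
non-smokers without the outcome: 3326 − 112 = 3214
risk, smokers = 112/1763 = 0.06353
risk, non-smokers = 112/3326 = 0.03367
RR = 0.06353 / 0.03367 = 1.89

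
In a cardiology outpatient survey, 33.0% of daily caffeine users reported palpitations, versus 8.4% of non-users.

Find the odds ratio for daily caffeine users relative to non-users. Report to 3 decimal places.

5.371

odds, daily caffeine users = 0.3300/0.6700 = 0.4925
odds, non-users = 0.0840/0.9160 = 0.0917
OR = 0.4925 / 0.0917 = 5.371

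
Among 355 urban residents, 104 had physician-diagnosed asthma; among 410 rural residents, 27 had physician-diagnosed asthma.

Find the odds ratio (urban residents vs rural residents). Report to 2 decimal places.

odds, urban residents = 104/251 = 0.4143
odds, rural residents = 27/383 = 0.0705
OR = 0.4143 / 0.0705 = 5.88

OR = 5.88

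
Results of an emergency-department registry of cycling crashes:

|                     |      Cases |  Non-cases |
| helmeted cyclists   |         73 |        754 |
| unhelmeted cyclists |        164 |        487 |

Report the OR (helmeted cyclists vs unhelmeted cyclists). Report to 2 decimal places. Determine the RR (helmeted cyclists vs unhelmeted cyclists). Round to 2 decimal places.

OR = 0.29; RR = 0.35

OR = (73 × 487) / (754 × 164) = 35551/123656 ≈ 0.29
risk, helmeted cyclists = 73/827 = 0.0883
risk, unhelmeted cyclists = 164/651 = 0.2519
RR = 0.0883 / 0.2519 = 0.35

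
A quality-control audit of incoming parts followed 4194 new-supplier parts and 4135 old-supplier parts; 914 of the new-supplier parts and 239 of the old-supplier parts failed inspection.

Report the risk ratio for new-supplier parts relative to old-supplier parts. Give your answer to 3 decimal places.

3.770

risk, new-supplier parts = 914/4194 = 0.2179
risk, old-supplier parts = 239/4135 = 0.0578
RR = 0.2179 / 0.0578 = 3.770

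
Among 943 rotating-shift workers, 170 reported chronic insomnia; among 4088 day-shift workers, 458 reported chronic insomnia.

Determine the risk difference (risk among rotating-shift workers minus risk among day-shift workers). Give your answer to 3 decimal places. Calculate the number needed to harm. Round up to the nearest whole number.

RD = 0.068; NNH = 15

risk, rotating-shift workers = 170/943 = 0.1803
risk, day-shift workers = 458/4088 = 0.1120
risk difference = 0.1803 − 0.1120 = 0.068
absolute risk difference = 0.068240
1 / 0.068240 = 14.654 → round up → 15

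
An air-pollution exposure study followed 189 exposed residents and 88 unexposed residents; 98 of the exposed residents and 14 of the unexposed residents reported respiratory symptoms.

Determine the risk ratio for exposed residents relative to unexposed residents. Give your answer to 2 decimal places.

3.26

risk, exposed residents = 98/189 = 0.5185
risk, unexposed residents = 14/88 = 0.1591
RR = 0.5185 / 0.1591 = 3.26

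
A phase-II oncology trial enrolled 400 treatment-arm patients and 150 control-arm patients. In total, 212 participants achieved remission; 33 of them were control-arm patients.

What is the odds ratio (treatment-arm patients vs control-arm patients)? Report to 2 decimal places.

2.87

treatment-arm patients with the outcome: 212 − 33 = 179
treatment-arm patients without the outcome: 400 − 179 = 221
control-arm patients without the outcome: 150 − 33 = 117
odds, treatment-arm patients = 179/221 = 0.8100
odds, control-arm patients = 33/117 = 0.2821
OR = 0.8100 / 0.2821 = 2.87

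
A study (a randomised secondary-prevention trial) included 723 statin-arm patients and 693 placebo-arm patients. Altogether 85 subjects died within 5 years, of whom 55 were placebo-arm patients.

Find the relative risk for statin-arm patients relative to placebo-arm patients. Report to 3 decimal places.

0.523

statin-arm patients with the outcome: 85 − 55 = 30
statin-arm patients without the outcome: 723 − 30 = 693
placebo-arm patients without the outcome: 693 − 55 = 638
risk, statin-arm patients = 30/723 = 0.04149
risk, placebo-arm patients = 55/693 = 0.07937
RR = 0.04149 / 0.07937 = 0.523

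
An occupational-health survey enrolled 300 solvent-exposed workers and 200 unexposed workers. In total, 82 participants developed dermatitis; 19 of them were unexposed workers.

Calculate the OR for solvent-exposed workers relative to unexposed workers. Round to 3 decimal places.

OR: 2.532

solvent-exposed workers with the outcome: 82 − 19 = 63
solvent-exposed workers without the outcome: 300 − 63 = 237
unexposed workers without the outcome: 200 − 19 = 181
OR = (63 × 181) / (237 × 19) = 11403/4503 ≈ 2.532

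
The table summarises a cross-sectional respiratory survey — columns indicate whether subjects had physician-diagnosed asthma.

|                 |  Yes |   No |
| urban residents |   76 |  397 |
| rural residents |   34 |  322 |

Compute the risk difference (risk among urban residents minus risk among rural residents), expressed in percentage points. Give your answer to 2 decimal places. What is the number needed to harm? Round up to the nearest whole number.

RD = 6.52; NNH = 16

risk, urban residents = 76/473 = 0.1607
risk, rural residents = 34/356 = 0.0955
risk difference = 0.1607 − 0.0955 = 0.0652 → 6.52 percentage points
absolute risk difference = 0.065171
1 / 0.065171 = 15.344 → round up → 16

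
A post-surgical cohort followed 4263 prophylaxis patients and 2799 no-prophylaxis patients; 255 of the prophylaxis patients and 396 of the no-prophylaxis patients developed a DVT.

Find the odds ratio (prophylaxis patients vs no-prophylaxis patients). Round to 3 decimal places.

OR = (255 × 2403) / (4008 × 396) = 612765/1587168 ≈ 0.386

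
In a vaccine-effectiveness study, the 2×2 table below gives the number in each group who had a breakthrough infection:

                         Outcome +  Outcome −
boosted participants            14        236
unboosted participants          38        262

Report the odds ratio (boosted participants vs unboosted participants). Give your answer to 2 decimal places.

0.41

odds, boosted participants = 14/236 = 0.0593
odds, unboosted participants = 38/262 = 0.1450
OR = 0.0593 / 0.1450 = 0.41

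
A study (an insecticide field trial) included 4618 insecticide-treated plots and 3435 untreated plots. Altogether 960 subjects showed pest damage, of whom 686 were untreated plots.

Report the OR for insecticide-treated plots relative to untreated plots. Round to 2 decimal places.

OR ≈ 0.25

insecticide-treated plots with the outcome: 960 − 686 = 274
insecticide-treated plots without the outcome: 4618 − 274 = 4344
untreated plots without the outcome: 3435 − 686 = 2749
odds, insecticide-treated plots = 274/4344 = 0.0631
odds, untreated plots = 686/2749 = 0.2495
OR = 0.0631 / 0.2495 = 0.25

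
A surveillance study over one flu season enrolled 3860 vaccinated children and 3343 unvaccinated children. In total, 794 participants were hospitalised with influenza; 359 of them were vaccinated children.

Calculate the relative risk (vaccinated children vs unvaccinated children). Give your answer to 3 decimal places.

0.715

vaccinated children without the outcome: 3860 − 359 = 3501
unvaccinated children with the outcome: 794 − 359 = 435
unvaccinated children without the outcome: 3343 − 435 = 2908
risk, vaccinated children = 359/3860 = 0.0930
risk, unvaccinated children = 435/3343 = 0.1301
RR = 0.0930 / 0.1301 = 0.715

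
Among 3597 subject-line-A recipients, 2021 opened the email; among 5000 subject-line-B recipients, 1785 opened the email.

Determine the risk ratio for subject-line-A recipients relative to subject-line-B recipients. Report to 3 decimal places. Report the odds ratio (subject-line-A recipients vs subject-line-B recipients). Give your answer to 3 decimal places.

risk, subject-line-A recipients = 2021/3597 = 0.5619
risk, subject-line-B recipients = 1785/5000 = 0.3570
RR = 0.5619 / 0.3570 = 1.574
odds, subject-line-A recipients = 2021/1576 = 1.2824
odds, subject-line-B recipients = 1785/3215 = 0.5552
OR = 1.2824 / 0.5552 = 2.310

RR = 1.574; OR = 2.310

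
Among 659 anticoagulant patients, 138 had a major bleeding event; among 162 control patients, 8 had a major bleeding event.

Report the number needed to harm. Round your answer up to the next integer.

risk, anticoagulant patients = 138/659 = 0.209408
risk, control patients = 8/162 = 0.049383
absolute risk difference = 0.160025
1 / 0.160025 = 6.249 → round up → 7

NNH ≈ 7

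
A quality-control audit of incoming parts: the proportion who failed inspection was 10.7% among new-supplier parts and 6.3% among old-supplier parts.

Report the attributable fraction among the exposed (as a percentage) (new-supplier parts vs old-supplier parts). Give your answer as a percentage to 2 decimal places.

AR% = (0.1070 − 0.0630) / 0.1070 = 0.4112 → 41.12%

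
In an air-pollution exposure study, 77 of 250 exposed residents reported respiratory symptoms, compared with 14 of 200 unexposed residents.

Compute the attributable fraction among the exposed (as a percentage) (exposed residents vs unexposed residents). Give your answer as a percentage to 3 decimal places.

risk, exposed residents = 77/250 = 0.3080
risk, unexposed residents = 14/200 = 0.0700
AR% = (0.3080 − 0.0700) / 0.3080 = 0.7727 → 77.273%

77.273%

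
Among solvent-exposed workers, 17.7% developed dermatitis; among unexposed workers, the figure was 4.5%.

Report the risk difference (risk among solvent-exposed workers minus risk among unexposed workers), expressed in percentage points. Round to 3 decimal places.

risk difference = 0.17700 − 0.04500 = 0.13200 → 13.200 percentage points

RD = 13.200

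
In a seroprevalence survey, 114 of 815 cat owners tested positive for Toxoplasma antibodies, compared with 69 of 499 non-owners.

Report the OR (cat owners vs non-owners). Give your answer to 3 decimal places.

OR: 1.013

odds, cat owners = 114/701 = 0.1626
odds, non-owners = 69/430 = 0.1605
OR = 0.1626 / 0.1605 = 1.013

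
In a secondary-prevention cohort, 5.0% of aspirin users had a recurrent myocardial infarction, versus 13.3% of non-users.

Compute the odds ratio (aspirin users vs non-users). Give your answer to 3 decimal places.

odds, aspirin users = 0.0500/0.9500 = 0.0526
odds, non-users = 0.1330/0.8670 = 0.1534
OR = 0.0526 / 0.1534 = 0.343

OR: 0.343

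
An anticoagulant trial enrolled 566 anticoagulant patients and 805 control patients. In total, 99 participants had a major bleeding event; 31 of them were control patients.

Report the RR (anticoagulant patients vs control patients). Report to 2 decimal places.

3.12

anticoagulant patients with the outcome: 99 − 31 = 68
anticoagulant patients without the outcome: 566 − 68 = 498
control patients without the outcome: 805 − 31 = 774
risk, anticoagulant patients = 68/566 = 0.12014
risk, control patients = 31/805 = 0.03851
RR = 0.12014 / 0.03851 = 3.12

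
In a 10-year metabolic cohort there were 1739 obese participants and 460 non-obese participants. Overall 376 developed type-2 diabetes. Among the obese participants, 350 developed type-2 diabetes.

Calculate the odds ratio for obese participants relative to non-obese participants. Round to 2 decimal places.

obese participants without the outcome: 1739 − 350 = 1389
non-obese participants with the outcome: 376 − 350 = 26
non-obese participants without the outcome: 460 − 26 = 434
OR = (350 × 434) / (1389 × 26) = 151900/36114 ≈ 4.21

OR: 4.21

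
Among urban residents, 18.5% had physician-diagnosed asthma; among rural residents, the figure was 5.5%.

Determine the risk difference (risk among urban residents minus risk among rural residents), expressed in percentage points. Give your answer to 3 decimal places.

RD ≈ 13.000

risk difference = 0.1850 − 0.0550 = 0.1300 → 13.000 percentage points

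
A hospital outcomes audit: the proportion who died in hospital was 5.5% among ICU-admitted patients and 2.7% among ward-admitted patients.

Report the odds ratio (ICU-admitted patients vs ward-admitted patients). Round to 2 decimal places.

odds, ICU-admitted patients = 0.05500/0.94500 = 0.05820
odds, ward-admitted patients = 0.02700/0.97300 = 0.02775
OR = 0.05820 / 0.02775 = 2.10

OR = 2.10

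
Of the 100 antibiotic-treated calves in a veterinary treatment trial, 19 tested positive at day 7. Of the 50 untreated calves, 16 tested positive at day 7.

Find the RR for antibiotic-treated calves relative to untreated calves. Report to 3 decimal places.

0.594

risk, antibiotic-treated calves = 19/100 = 0.1900
risk, untreated calves = 16/50 = 0.3200
RR = 0.1900 / 0.3200 = 0.594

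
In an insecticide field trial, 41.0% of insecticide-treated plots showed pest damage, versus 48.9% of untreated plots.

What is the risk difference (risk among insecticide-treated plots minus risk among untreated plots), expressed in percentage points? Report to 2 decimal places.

risk difference = 0.4100 − 0.4890 = -0.0790 → -7.90 percentage points

-7.90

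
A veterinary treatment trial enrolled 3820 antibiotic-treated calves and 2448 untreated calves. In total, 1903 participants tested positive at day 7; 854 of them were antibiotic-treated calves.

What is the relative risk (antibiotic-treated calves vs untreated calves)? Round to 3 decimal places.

antibiotic-treated calves without the outcome: 3820 − 854 = 2966
untreated calves with the outcome: 1903 − 854 = 1049
untreated calves without the outcome: 2448 − 1049 = 1399
risk, antibiotic-treated calves = 854/3820 = 0.2236
risk, untreated calves = 1049/2448 = 0.4285
RR = 0.2236 / 0.4285 = 0.522

0.522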